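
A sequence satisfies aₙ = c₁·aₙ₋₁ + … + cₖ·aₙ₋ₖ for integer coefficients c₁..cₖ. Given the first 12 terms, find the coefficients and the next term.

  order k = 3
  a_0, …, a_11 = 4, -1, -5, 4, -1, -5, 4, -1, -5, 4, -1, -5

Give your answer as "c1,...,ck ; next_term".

  a_3 = 0·-5 + 0·-1 + 1·4 = 4
  a_4 = 0·4 + 0·-5 + 1·-1 = -1
  a_5 = 0·-1 + 0·4 + 1·-5 = -5
  a_6 = 0·-5 + 0·-1 + 1·4 = 4
  a_7 = 0·4 + 0·-5 + 1·-1 = -1
  a_8 = 0·-1 + 0·4 + 1·-5 = -5
  a_9 = 0·-5 + 0·-1 + 1·4 = 4
  a_10 = 0·4 + 0·-5 + 1·-1 = -1
  a_11 = 0·-1 + 0·4 + 1·-5 = -5
  a_12 = 0·-5 + 0·-1 + 1·4 = 4

0,0,1 ; 4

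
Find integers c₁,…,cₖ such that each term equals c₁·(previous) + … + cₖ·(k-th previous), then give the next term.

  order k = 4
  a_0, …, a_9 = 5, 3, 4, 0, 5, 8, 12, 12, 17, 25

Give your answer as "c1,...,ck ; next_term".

  a_4 = 1·0 + 0·4 + 0·3 + 1·5 = 5
  a_5 = 1·5 + 0·0 + 0·4 + 1·3 = 8
  a_6 = 1·8 + 0·5 + 0·0 + 1·4 = 12
  a_7 = 1·12 + 0·8 + 0·5 + 1·0 = 12
  a_8 = 1·12 + 0·12 + 0·8 + 1·5 = 17
  a_9 = 1·17 + 0·12 + 0·12 + 1·8 = 25
  a_10 = 1·25 + 0·17 + 0·12 + 1·12 = 37

1,0,0,1 ; 37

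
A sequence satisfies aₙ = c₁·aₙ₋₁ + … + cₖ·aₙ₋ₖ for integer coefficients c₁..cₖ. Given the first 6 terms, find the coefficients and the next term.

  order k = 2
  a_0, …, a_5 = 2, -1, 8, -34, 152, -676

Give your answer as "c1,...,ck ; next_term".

-4,2 ; 3008

  a_2 = -4·-1 + 2·2 = 8
  a_3 = -4·8 + 2·-1 = -34
  a_4 = -4·-34 + 2·8 = 152
  a_5 = -4·152 + 2·-34 = -676
  a_6 = -4·-676 + 2·152 = 3008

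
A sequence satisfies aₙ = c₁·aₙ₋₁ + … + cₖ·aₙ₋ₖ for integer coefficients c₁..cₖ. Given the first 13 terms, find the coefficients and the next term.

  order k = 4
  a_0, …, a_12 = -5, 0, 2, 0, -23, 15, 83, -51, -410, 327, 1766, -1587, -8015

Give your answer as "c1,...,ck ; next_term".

-1,-4,-4,3 ; 8280

  a_4 = -1·0 + -4·2 + -4·0 + 3·-5 = -23
  a_5 = -1·-23 + -4·0 + -4·2 + 3·0 = 15
  a_6 = -1·15 + -4·-23 + -4·0 + 3·2 = 83
  a_7 = -1·83 + -4·15 + -4·-23 + 3·0 = -51
  a_8 = -1·-51 + -4·83 + -4·15 + 3·-23 = -410
  a_9 = -1·-410 + -4·-51 + -4·83 + 3·15 = 327
  a_10 = -1·327 + -4·-410 + -4·-51 + 3·83 = 1766
  a_11 = -1·1766 + -4·327 + -4·-410 + 3·-51 = -1587
  a_12 = -1·-1587 + -4·1766 + -4·327 + 3·-410 = -8015
  a_13 = -1·-8015 + -4·-1587 + -4·1766 + 3·327 = 8280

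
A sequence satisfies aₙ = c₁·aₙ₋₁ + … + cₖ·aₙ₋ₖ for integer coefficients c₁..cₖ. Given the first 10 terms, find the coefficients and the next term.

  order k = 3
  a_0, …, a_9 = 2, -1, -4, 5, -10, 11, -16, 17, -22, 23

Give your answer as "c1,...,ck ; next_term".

  a_3 = -1·-4 + 1·-1 + 1·2 = 5
  a_4 = -1·5 + 1·-4 + 1·-1 = -10
  a_5 = -1·-10 + 1·5 + 1·-4 = 11
  a_6 = -1·11 + 1·-10 + 1·5 = -16
  a_7 = -1·-16 + 1·11 + 1·-10 = 17
  a_8 = -1·17 + 1·-16 + 1·11 = -22
  a_9 = -1·-22 + 1·17 + 1·-16 = 23
  a_10 = -1·23 + 1·-22 + 1·17 = -28

-1,1,1 ; -28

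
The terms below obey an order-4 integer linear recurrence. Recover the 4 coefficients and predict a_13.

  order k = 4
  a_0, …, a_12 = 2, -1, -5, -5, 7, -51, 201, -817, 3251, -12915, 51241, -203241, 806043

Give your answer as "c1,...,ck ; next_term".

-4,1,4,-2 ; -3196619

  a_4 = -4·-5 + 1·-5 + 4·-1 + -2·2 = 7
  a_5 = -4·7 + 1·-5 + 4·-5 + -2·-1 = -51
  a_6 = -4·-51 + 1·7 + 4·-5 + -2·-5 = 201
  a_7 = -4·201 + 1·-51 + 4·7 + -2·-5 = -817
  a_8 = -4·-817 + 1·201 + 4·-51 + -2·7 = 3251
  a_9 = -4·3251 + 1·-817 + 4·201 + -2·-51 = -12915
  a_10 = -4·-12915 + 1·3251 + 4·-817 + -2·201 = 51241
  a_11 = -4·51241 + 1·-12915 + 4·3251 + -2·-817 = -203241
  a_12 = -4·-203241 + 1·51241 + 4·-12915 + -2·3251 = 806043
  a_13 = -4·806043 + 1·-203241 + 4·51241 + -2·-12915 = -3196619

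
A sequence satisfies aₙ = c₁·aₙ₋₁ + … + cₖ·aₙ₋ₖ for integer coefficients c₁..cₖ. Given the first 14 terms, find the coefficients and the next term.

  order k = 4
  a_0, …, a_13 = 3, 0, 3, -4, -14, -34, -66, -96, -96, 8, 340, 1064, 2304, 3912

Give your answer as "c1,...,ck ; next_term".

  a_4 = 2·-4 + 0·3 + -2·0 + -2·3 = -14
  a_5 = 2·-14 + 0·-4 + -2·3 + -2·0 = -34
  a_6 = 2·-34 + 0·-14 + -2·-4 + -2·3 = -66
  a_7 = 2·-66 + 0·-34 + -2·-14 + -2·-4 = -96
  a_8 = 2·-96 + 0·-66 + -2·-34 + -2·-14 = -96
  a_9 = 2·-96 + 0·-96 + -2·-66 + -2·-34 = 8
  a_10 = 2·8 + 0·-96 + -2·-96 + -2·-66 = 340
  a_11 = 2·340 + 0·8 + -2·-96 + -2·-96 = 1064
  a_12 = 2·1064 + 0·340 + -2·8 + -2·-96 = 2304
  a_13 = 2·2304 + 0·1064 + -2·340 + -2·8 = 3912
  a_14 = 2·3912 + 0·2304 + -2·1064 + -2·340 = 5016

2,0,-2,-2 ; 5016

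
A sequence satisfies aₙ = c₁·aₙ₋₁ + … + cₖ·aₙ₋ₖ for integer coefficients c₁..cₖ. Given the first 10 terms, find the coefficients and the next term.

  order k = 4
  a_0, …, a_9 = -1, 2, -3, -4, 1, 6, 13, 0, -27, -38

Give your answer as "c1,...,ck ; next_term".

  a_4 = 0·-4 + -1·-3 + -2·2 + -2·-1 = 1
  a_5 = 0·1 + -1·-4 + -2·-3 + -2·2 = 6
  a_6 = 0·6 + -1·1 + -2·-4 + -2·-3 = 13
  a_7 = 0·13 + -1·6 + -2·1 + -2·-4 = 0
  a_8 = 0·0 + -1·13 + -2·6 + -2·1 = -27
  a_9 = 0·-27 + -1·0 + -2·13 + -2·6 = -38
  a_10 = 0·-38 + -1·-27 + -2·0 + -2·13 = 1

0,-1,-2,-2 ; 1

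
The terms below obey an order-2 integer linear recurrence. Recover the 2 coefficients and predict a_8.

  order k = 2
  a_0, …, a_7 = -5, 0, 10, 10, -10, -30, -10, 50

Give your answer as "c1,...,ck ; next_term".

1,-2 ; 70

  a_2 = 1·0 + -2·-5 = 10
  a_3 = 1·10 + -2·0 = 10
  a_4 = 1·10 + -2·10 = -10
  a_5 = 1·-10 + -2·10 = -30
  a_6 = 1·-30 + -2·-10 = -10
  a_7 = 1·-10 + -2·-30 = 50
  a_8 = 1·50 + -2·-10 = 70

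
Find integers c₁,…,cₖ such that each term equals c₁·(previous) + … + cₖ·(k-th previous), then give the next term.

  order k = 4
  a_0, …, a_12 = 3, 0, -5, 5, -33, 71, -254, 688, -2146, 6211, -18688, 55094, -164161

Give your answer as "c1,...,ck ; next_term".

-2,4,3,-1 ; 486423

  a_4 = -2·5 + 4·-5 + 3·0 + -1·3 = -33
  a_5 = -2·-33 + 4·5 + 3·-5 + -1·0 = 71
  a_6 = -2·71 + 4·-33 + 3·5 + -1·-5 = -254
  a_7 = -2·-254 + 4·71 + 3·-33 + -1·5 = 688
  a_8 = -2·688 + 4·-254 + 3·71 + -1·-33 = -2146
  a_9 = -2·-2146 + 4·688 + 3·-254 + -1·71 = 6211
  a_10 = -2·6211 + 4·-2146 + 3·688 + -1·-254 = -18688
  a_11 = -2·-18688 + 4·6211 + 3·-2146 + -1·688 = 55094
  a_12 = -2·55094 + 4·-18688 + 3·6211 + -1·-2146 = -164161
  a_13 = -2·-164161 + 4·55094 + 3·-18688 + -1·6211 = 486423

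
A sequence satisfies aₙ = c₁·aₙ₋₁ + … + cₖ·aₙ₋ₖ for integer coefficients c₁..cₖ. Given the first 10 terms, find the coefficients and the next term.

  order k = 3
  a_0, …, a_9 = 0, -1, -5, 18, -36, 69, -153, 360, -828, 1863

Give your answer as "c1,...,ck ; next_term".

-3,-3,-3 ; -4185

  a_3 = -3·-5 + -3·-1 + -3·0 = 18
  a_4 = -3·18 + -3·-5 + -3·-1 = -36
  a_5 = -3·-36 + -3·18 + -3·-5 = 69
  a_6 = -3·69 + -3·-36 + -3·18 = -153
  a_7 = -3·-153 + -3·69 + -3·-36 = 360
  a_8 = -3·360 + -3·-153 + -3·69 = -828
  a_9 = -3·-828 + -3·360 + -3·-153 = 1863
  a_10 = -3·1863 + -3·-828 + -3·360 = -4185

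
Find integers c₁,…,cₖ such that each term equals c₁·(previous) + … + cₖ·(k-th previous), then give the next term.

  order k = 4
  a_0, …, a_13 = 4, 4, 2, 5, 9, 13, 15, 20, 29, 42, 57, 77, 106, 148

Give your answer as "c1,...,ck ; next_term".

  a_4 = 1·5 + 0·2 + 0·4 + 1·4 = 9
  a_5 = 1·9 + 0·5 + 0·2 + 1·4 = 13
  a_6 = 1·13 + 0·9 + 0·5 + 1·2 = 15
  a_7 = 1·15 + 0·13 + 0·9 + 1·5 = 20
  a_8 = 1·20 + 0·15 + 0·13 + 1·9 = 29
  a_9 = 1·29 + 0·20 + 0·15 + 1·13 = 42
  a_10 = 1·42 + 0·29 + 0·20 + 1·15 = 57
  a_11 = 1·57 + 0·42 + 0·29 + 1·20 = 77
  a_12 = 1·77 + 0·57 + 0·42 + 1·29 = 106
  a_13 = 1·106 + 0·77 + 0·57 + 1·42 = 148
  a_14 = 1·148 + 0·106 + 0·77 + 1·57 = 205

1,0,0,1 ; 205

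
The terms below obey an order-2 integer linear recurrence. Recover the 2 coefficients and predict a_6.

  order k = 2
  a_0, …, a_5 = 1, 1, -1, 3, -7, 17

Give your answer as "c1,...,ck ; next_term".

  a_2 = -2·1 + 1·1 = -1
  a_3 = -2·-1 + 1·1 = 3
  a_4 = -2·3 + 1·-1 = -7
  a_5 = -2·-7 + 1·3 = 17
  a_6 = -2·17 + 1·-7 = -41

-2,1 ; -41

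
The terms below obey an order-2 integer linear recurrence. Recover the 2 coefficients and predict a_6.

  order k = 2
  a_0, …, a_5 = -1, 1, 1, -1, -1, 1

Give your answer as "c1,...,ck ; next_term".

  a_2 = 0·1 + -1·-1 = 1
  a_3 = 0·1 + -1·1 = -1
  a_4 = 0·-1 + -1·1 = -1
  a_5 = 0·-1 + -1·-1 = 1
  a_6 = 0·1 + -1·-1 = 1

0,-1 ; 1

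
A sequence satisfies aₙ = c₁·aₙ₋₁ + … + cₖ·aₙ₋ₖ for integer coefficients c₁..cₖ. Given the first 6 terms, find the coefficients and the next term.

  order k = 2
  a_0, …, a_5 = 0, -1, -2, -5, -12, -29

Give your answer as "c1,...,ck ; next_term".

2,1 ; -70

  a_2 = 2·-1 + 1·0 = -2
  a_3 = 2·-2 + 1·-1 = -5
  a_4 = 2·-5 + 1·-2 = -12
  a_5 = 2·-12 + 1·-5 = -29
  a_6 = 2·-29 + 1·-12 = -70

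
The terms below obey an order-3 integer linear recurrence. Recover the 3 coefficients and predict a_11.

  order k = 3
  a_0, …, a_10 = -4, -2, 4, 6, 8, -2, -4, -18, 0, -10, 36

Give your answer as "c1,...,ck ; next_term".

  a_3 = 0·4 + 1·-2 + -2·-4 = 6
  a_4 = 0·6 + 1·4 + -2·-2 = 8
  a_5 = 0·8 + 1·6 + -2·4 = -2
  a_6 = 0·-2 + 1·8 + -2·6 = -4
  a_7 = 0·-4 + 1·-2 + -2·8 = -18
  a_8 = 0·-18 + 1·-4 + -2·-2 = 0
  a_9 = 0·0 + 1·-18 + -2·-4 = -10
  a_10 = 0·-10 + 1·0 + -2·-18 = 36
  a_11 = 0·36 + 1·-10 + -2·0 = -10

0,1,-2 ; -10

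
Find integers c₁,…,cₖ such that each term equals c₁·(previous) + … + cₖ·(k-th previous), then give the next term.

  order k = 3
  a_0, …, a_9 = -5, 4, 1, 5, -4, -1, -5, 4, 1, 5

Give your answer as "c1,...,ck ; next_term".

0,0,-1 ; -4

  a_3 = 0·1 + 0·4 + -1·-5 = 5
  a_4 = 0·5 + 0·1 + -1·4 = -4
  a_5 = 0·-4 + 0·5 + -1·1 = -1
  a_6 = 0·-1 + 0·-4 + -1·5 = -5
  a_7 = 0·-5 + 0·-1 + -1·-4 = 4
  a_8 = 0·4 + 0·-5 + -1·-1 = 1
  a_9 = 0·1 + 0·4 + -1·-5 = 5
  a_10 = 0·5 + 0·1 + -1·4 = -4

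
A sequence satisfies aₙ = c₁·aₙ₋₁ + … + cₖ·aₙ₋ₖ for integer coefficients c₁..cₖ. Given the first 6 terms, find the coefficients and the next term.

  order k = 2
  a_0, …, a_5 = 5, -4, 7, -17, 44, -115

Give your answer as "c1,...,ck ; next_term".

-3,-1 ; 301

  a_2 = -3·-4 + -1·5 = 7
  a_3 = -3·7 + -1·-4 = -17
  a_4 = -3·-17 + -1·7 = 44
  a_5 = -3·44 + -1·-17 = -115
  a_6 = -3·-115 + -1·44 = 301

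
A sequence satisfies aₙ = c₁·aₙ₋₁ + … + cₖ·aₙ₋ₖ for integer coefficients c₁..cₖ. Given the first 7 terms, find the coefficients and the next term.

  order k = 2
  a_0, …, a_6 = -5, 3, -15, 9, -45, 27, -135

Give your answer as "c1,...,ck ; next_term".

0,3 ; 81

  a_2 = 0·3 + 3·-5 = -15
  a_3 = 0·-15 + 3·3 = 9
  a_4 = 0·9 + 3·-15 = -45
  a_5 = 0·-45 + 3·9 = 27
  a_6 = 0·27 + 3·-45 = -135
  a_7 = 0·-135 + 3·27 = 81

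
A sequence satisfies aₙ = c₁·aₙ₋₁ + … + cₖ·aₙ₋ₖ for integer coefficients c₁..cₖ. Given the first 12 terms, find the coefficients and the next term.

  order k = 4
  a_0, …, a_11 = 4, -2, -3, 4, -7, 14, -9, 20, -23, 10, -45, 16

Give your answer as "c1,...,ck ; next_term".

0,1,-2,-2 ; -19

  a_4 = 0·4 + 1·-3 + -2·-2 + -2·4 = -7
  a_5 = 0·-7 + 1·4 + -2·-3 + -2·-2 = 14
  a_6 = 0·14 + 1·-7 + -2·4 + -2·-3 = -9
  a_7 = 0·-9 + 1·14 + -2·-7 + -2·4 = 20
  a_8 = 0·20 + 1·-9 + -2·14 + -2·-7 = -23
  a_9 = 0·-23 + 1·20 + -2·-9 + -2·14 = 10
  a_10 = 0·10 + 1·-23 + -2·20 + -2·-9 = -45
  a_11 = 0·-45 + 1·10 + -2·-23 + -2·20 = 16
  a_12 = 0·16 + 1·-45 + -2·10 + -2·-23 = -19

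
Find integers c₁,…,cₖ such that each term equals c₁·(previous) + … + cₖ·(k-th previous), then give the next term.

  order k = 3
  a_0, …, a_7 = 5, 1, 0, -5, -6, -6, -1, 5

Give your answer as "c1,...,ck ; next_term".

1,0,-1 ; 11

  a_3 = 1·0 + 0·1 + -1·5 = -5
  a_4 = 1·-5 + 0·0 + -1·1 = -6
  a_5 = 1·-6 + 0·-5 + -1·0 = -6
  a_6 = 1·-6 + 0·-6 + -1·-5 = -1
  a_7 = 1·-1 + 0·-6 + -1·-6 = 5
  a_8 = 1·5 + 0·-1 + -1·-6 = 11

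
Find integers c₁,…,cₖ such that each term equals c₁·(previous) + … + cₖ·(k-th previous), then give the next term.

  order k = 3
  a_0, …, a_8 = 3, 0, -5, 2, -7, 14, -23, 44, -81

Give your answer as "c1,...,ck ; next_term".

  a_3 = -1·-5 + 1·0 + -1·3 = 2
  a_4 = -1·2 + 1·-5 + -1·0 = -7
  a_5 = -1·-7 + 1·2 + -1·-5 = 14
  a_6 = -1·14 + 1·-7 + -1·2 = -23
  a_7 = -1·-23 + 1·14 + -1·-7 = 44
  a_8 = -1·44 + 1·-23 + -1·14 = -81
  a_9 = -1·-81 + 1·44 + -1·-23 = 148

-1,1,-1 ; 148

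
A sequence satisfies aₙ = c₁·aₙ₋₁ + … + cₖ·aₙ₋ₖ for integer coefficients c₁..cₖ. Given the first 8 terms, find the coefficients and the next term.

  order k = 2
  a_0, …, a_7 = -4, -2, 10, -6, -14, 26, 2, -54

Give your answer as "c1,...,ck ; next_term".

-1,-2 ; 50

  a_2 = -1·-2 + -2·-4 = 10
  a_3 = -1·10 + -2·-2 = -6
  a_4 = -1·-6 + -2·10 = -14
  a_5 = -1·-14 + -2·-6 = 26
  a_6 = -1·26 + -2·-14 = 2
  a_7 = -1·2 + -2·26 = -54
  a_8 = -1·-54 + -2·2 = 50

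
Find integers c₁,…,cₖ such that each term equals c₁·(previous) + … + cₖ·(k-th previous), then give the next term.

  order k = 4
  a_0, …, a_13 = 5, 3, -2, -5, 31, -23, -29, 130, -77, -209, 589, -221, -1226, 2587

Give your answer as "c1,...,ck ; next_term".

  a_4 = -1·-5 + -1·-2 + 3·3 + 3·5 = 31
  a_5 = -1·31 + -1·-5 + 3·-2 + 3·3 = -23
  a_6 = -1·-23 + -1·31 + 3·-5 + 3·-2 = -29
  a_7 = -1·-29 + -1·-23 + 3·31 + 3·-5 = 130
  a_8 = -1·130 + -1·-29 + 3·-23 + 3·31 = -77
  a_9 = -1·-77 + -1·130 + 3·-29 + 3·-23 = -209
  a_10 = -1·-209 + -1·-77 + 3·130 + 3·-29 = 589
  a_11 = -1·589 + -1·-209 + 3·-77 + 3·130 = -221
  a_12 = -1·-221 + -1·589 + 3·-209 + 3·-77 = -1226
  a_13 = -1·-1226 + -1·-221 + 3·589 + 3·-209 = 2587
  a_14 = -1·2587 + -1·-1226 + 3·-221 + 3·589 = -257

-1,-1,3,3 ; -257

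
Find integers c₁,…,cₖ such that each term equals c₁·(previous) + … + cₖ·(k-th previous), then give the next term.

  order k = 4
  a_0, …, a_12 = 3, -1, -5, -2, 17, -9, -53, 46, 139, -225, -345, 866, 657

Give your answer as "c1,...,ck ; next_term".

  a_4 = 0·-2 + -2·-5 + 2·-1 + 3·3 = 17
  a_5 = 0·17 + -2·-2 + 2·-5 + 3·-1 = -9
  a_6 = 0·-9 + -2·17 + 2·-2 + 3·-5 = -53
  a_7 = 0·-53 + -2·-9 + 2·17 + 3·-2 = 46
  a_8 = 0·46 + -2·-53 + 2·-9 + 3·17 = 139
  a_9 = 0·139 + -2·46 + 2·-53 + 3·-9 = -225
  a_10 = 0·-225 + -2·139 + 2·46 + 3·-53 = -345
  a_11 = 0·-345 + -2·-225 + 2·139 + 3·46 = 866
  a_12 = 0·866 + -2·-345 + 2·-225 + 3·139 = 657
  a_13 = 0·657 + -2·866 + 2·-345 + 3·-225 = -3097

0,-2,2,3 ; -3097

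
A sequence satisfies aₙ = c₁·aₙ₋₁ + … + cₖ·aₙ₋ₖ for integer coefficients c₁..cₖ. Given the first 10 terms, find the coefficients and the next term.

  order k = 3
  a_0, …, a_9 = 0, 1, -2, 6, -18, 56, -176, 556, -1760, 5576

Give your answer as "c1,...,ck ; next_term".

  a_3 = -4·-2 + -2·1 + 2·0 = 6
  a_4 = -4·6 + -2·-2 + 2·1 = -18
  a_5 = -4·-18 + -2·6 + 2·-2 = 56
  a_6 = -4·56 + -2·-18 + 2·6 = -176
  a_7 = -4·-176 + -2·56 + 2·-18 = 556
  a_8 = -4·556 + -2·-176 + 2·56 = -1760
  a_9 = -4·-1760 + -2·556 + 2·-176 = 5576
  a_10 = -4·5576 + -2·-1760 + 2·556 = -17672

-4,-2,2 ; -17672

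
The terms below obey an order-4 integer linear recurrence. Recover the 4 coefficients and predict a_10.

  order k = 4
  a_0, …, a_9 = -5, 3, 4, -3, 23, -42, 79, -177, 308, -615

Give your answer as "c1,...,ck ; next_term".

  a_4 = -1·-3 + 2·4 + -1·3 + -3·-5 = 23
  a_5 = -1·23 + 2·-3 + -1·4 + -3·3 = -42
  a_6 = -1·-42 + 2·23 + -1·-3 + -3·4 = 79
  a_7 = -1·79 + 2·-42 + -1·23 + -3·-3 = -177
  a_8 = -1·-177 + 2·79 + -1·-42 + -3·23 = 308
  a_9 = -1·308 + 2·-177 + -1·79 + -3·-42 = -615
  a_10 = -1·-615 + 2·308 + -1·-177 + -3·79 = 1171

-1,2,-1,-3 ; 1171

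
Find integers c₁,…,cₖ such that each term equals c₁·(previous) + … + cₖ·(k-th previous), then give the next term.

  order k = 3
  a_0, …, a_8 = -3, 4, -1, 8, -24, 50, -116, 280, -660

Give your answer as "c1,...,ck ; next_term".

  a_3 = -2·-1 + 0·4 + -2·-3 = 8
  a_4 = -2·8 + 0·-1 + -2·4 = -24
  a_5 = -2·-24 + 0·8 + -2·-1 = 50
  a_6 = -2·50 + 0·-24 + -2·8 = -116
  a_7 = -2·-116 + 0·50 + -2·-24 = 280
  a_8 = -2·280 + 0·-116 + -2·50 = -660
  a_9 = -2·-660 + 0·280 + -2·-116 = 1552

-2,0,-2 ; 1552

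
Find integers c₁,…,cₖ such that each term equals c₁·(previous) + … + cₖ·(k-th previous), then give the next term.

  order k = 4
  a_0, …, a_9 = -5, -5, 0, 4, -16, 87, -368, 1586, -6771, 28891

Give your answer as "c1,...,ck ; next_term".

  a_4 = -4·4 + 2·0 + 3·-5 + -3·-5 = -16
  a_5 = -4·-16 + 2·4 + 3·0 + -3·-5 = 87
  a_6 = -4·87 + 2·-16 + 3·4 + -3·0 = -368
  a_7 = -4·-368 + 2·87 + 3·-16 + -3·4 = 1586
  a_8 = -4·1586 + 2·-368 + 3·87 + -3·-16 = -6771
  a_9 = -4·-6771 + 2·1586 + 3·-368 + -3·87 = 28891
  a_10 = -4·28891 + 2·-6771 + 3·1586 + -3·-368 = -123244

-4,2,3,-3 ; -123244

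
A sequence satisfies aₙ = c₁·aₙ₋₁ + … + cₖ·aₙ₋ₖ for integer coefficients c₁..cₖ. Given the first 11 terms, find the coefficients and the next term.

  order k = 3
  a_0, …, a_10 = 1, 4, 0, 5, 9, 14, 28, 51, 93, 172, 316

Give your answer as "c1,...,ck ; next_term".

  a_3 = 1·0 + 1·4 + 1·1 = 5
  a_4 = 1·5 + 1·0 + 1·4 = 9
  a_5 = 1·9 + 1·5 + 1·0 = 14
  a_6 = 1·14 + 1·9 + 1·5 = 28
  a_7 = 1·28 + 1·14 + 1·9 = 51
  a_8 = 1·51 + 1·28 + 1·14 = 93
  a_9 = 1·93 + 1·51 + 1·28 = 172
  a_10 = 1·172 + 1·93 + 1·51 = 316
  a_11 = 1·316 + 1·172 + 1·93 = 581

1,1,1 ; 581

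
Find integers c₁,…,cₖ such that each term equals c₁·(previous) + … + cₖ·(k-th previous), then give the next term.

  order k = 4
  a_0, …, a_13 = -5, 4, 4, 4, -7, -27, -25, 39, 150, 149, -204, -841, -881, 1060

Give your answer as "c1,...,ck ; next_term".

  a_4 = 1·4 + -2·4 + -2·4 + -1·-5 = -7
  a_5 = 1·-7 + -2·4 + -2·4 + -1·4 = -27
  a_6 = 1·-27 + -2·-7 + -2·4 + -1·4 = -25
  a_7 = 1·-25 + -2·-27 + -2·-7 + -1·4 = 39
  a_8 = 1·39 + -2·-25 + -2·-27 + -1·-7 = 150
  a_9 = 1·150 + -2·39 + -2·-25 + -1·-27 = 149
  a_10 = 1·149 + -2·150 + -2·39 + -1·-25 = -204
  a_11 = 1·-204 + -2·149 + -2·150 + -1·39 = -841
  a_12 = 1·-841 + -2·-204 + -2·149 + -1·150 = -881
  a_13 = 1·-881 + -2·-841 + -2·-204 + -1·149 = 1060
  a_14 = 1·1060 + -2·-881 + -2·-841 + -1·-204 = 4708

1,-2,-2,-1 ; 4708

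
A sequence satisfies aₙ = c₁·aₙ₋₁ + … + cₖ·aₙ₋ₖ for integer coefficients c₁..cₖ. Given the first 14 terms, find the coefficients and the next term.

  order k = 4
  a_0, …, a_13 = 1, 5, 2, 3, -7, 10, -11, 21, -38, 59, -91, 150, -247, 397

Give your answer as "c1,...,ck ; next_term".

-1,0,-1,1 ; -638

  a_4 = -1·3 + 0·2 + -1·5 + 1·1 = -7
  a_5 = -1·-7 + 0·3 + -1·2 + 1·5 = 10
  a_6 = -1·10 + 0·-7 + -1·3 + 1·2 = -11
  a_7 = -1·-11 + 0·10 + -1·-7 + 1·3 = 21
  a_8 = -1·21 + 0·-11 + -1·10 + 1·-7 = -38
  a_9 = -1·-38 + 0·21 + -1·-11 + 1·10 = 59
  a_10 = -1·59 + 0·-38 + -1·21 + 1·-11 = -91
  a_11 = -1·-91 + 0·59 + -1·-38 + 1·21 = 150
  a_12 = -1·150 + 0·-91 + -1·59 + 1·-38 = -247
  a_13 = -1·-247 + 0·150 + -1·-91 + 1·59 = 397
  a_14 = -1·397 + 0·-247 + -1·150 + 1·-91 = -638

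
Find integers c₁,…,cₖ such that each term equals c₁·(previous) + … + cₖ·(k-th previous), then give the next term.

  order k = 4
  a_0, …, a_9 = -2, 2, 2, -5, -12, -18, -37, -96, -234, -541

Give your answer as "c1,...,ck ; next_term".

  a_4 = 2·-5 + 0·2 + 1·2 + 2·-2 = -12
  a_5 = 2·-12 + 0·-5 + 1·2 + 2·2 = -18
  a_6 = 2·-18 + 0·-12 + 1·-5 + 2·2 = -37
  a_7 = 2·-37 + 0·-18 + 1·-12 + 2·-5 = -96
  a_8 = 2·-96 + 0·-37 + 1·-18 + 2·-12 = -234
  a_9 = 2·-234 + 0·-96 + 1·-37 + 2·-18 = -541
  a_10 = 2·-541 + 0·-234 + 1·-96 + 2·-37 = -1252

2,0,1,2 ; -1252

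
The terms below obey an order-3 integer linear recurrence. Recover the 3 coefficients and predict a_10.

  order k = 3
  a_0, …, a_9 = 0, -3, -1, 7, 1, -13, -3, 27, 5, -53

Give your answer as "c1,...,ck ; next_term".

  a_3 = -1·-1 + -2·-3 + -2·0 = 7
  a_4 = -1·7 + -2·-1 + -2·-3 = 1
  a_5 = -1·1 + -2·7 + -2·-1 = -13
  a_6 = -1·-13 + -2·1 + -2·7 = -3
  a_7 = -1·-3 + -2·-13 + -2·1 = 27
  a_8 = -1·27 + -2·-3 + -2·-13 = 5
  a_9 = -1·5 + -2·27 + -2·-3 = -53
  a_10 = -1·-53 + -2·5 + -2·27 = -11

-1,-2,-2 ; -11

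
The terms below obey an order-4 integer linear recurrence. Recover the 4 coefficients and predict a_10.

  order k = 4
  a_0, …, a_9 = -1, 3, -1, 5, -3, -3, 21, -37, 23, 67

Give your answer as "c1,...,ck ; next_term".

  a_4 = -2·5 + -2·-1 + 2·3 + 1·-1 = -3
  a_5 = -2·-3 + -2·5 + 2·-1 + 1·3 = -3
  a_6 = -2·-3 + -2·-3 + 2·5 + 1·-1 = 21
  a_7 = -2·21 + -2·-3 + 2·-3 + 1·5 = -37
  a_8 = -2·-37 + -2·21 + 2·-3 + 1·-3 = 23
  a_9 = -2·23 + -2·-37 + 2·21 + 1·-3 = 67
  a_10 = -2·67 + -2·23 + 2·-37 + 1·21 = -233

-2,-2,2,1 ; -233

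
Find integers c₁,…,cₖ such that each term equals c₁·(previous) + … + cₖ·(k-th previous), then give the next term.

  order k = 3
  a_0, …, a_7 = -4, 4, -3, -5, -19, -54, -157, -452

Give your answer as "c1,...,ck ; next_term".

  a_3 = 3·-3 + 0·4 + -1·-4 = -5
  a_4 = 3·-5 + 0·-3 + -1·4 = -19
  a_5 = 3·-19 + 0·-5 + -1·-3 = -54
  a_6 = 3·-54 + 0·-19 + -1·-5 = -157
  a_7 = 3·-157 + 0·-54 + -1·-19 = -452
  a_8 = 3·-452 + 0·-157 + -1·-54 = -1302

3,0,-1 ; -1302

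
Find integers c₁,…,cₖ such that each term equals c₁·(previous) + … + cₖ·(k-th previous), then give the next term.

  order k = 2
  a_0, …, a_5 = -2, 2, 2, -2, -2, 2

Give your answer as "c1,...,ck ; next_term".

0,-1 ; 2

  a_2 = 0·2 + -1·-2 = 2
  a_3 = 0·2 + -1·2 = -2
  a_4 = 0·-2 + -1·2 = -2
  a_5 = 0·-2 + -1·-2 = 2
  a_6 = 0·2 + -1·-2 = 2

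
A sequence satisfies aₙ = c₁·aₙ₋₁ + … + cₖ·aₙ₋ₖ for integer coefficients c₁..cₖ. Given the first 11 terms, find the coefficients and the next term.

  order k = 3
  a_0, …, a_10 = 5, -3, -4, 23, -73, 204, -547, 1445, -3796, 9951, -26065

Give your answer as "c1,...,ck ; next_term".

-4,-4,-1 ; 68252

  a_3 = -4·-4 + -4·-3 + -1·5 = 23
  a_4 = -4·23 + -4·-4 + -1·-3 = -73
  a_5 = -4·-73 + -4·23 + -1·-4 = 204
  a_6 = -4·204 + -4·-73 + -1·23 = -547
  a_7 = -4·-547 + -4·204 + -1·-73 = 1445
  a_8 = -4·1445 + -4·-547 + -1·204 = -3796
  a_9 = -4·-3796 + -4·1445 + -1·-547 = 9951
  a_10 = -4·9951 + -4·-3796 + -1·1445 = -26065
  a_11 = -4·-26065 + -4·9951 + -1·-3796 = 68252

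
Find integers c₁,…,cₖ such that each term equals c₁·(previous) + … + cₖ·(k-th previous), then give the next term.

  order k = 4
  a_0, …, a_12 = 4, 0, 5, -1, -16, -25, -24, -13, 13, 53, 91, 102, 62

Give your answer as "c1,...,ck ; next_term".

  a_4 = 2·-1 + -2·5 + 1·0 + -1·4 = -16
  a_5 = 2·-16 + -2·-1 + 1·5 + -1·0 = -25
  a_6 = 2·-25 + -2·-16 + 1·-1 + -1·5 = -24
  a_7 = 2·-24 + -2·-25 + 1·-16 + -1·-1 = -13
  a_8 = 2·-13 + -2·-24 + 1·-25 + -1·-16 = 13
  a_9 = 2·13 + -2·-13 + 1·-24 + -1·-25 = 53
  a_10 = 2·53 + -2·13 + 1·-13 + -1·-24 = 91
  a_11 = 2·91 + -2·53 + 1·13 + -1·-13 = 102
  a_12 = 2·102 + -2·91 + 1·53 + -1·13 = 62
  a_13 = 2·62 + -2·102 + 1·91 + -1·53 = -42

2,-2,1,-1 ; -42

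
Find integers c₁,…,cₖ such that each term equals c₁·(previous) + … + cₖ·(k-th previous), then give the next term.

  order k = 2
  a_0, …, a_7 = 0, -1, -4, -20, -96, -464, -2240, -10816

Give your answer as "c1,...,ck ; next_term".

4,4 ; -52224

  a_2 = 4·-1 + 4·0 = -4
  a_3 = 4·-4 + 4·-1 = -20
  a_4 = 4·-20 + 4·-4 = -96
  a_5 = 4·-96 + 4·-20 = -464
  a_6 = 4·-464 + 4·-96 = -2240
  a_7 = 4·-2240 + 4·-464 = -10816
  a_8 = 4·-10816 + 4·-2240 = -52224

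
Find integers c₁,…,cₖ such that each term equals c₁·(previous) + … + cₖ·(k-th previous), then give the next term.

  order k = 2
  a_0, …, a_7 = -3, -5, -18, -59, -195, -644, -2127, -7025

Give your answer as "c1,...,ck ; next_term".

  a_2 = 3·-5 + 1·-3 = -18
  a_3 = 3·-18 + 1·-5 = -59
  a_4 = 3·-59 + 1·-18 = -195
  a_5 = 3·-195 + 1·-59 = -644
  a_6 = 3·-644 + 1·-195 = -2127
  a_7 = 3·-2127 + 1·-644 = -7025
  a_8 = 3·-7025 + 1·-2127 = -23202

3,1 ; -23202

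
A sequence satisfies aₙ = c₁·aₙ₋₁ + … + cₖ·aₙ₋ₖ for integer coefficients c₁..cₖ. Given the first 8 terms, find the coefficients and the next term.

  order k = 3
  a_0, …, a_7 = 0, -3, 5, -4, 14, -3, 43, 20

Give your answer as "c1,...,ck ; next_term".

  a_3 = 1·5 + 3·-3 + -1·0 = -4
  a_4 = 1·-4 + 3·5 + -1·-3 = 14
  a_5 = 1·14 + 3·-4 + -1·5 = -3
  a_6 = 1·-3 + 3·14 + -1·-4 = 43
  a_7 = 1·43 + 3·-3 + -1·14 = 20
  a_8 = 1·20 + 3·43 + -1·-3 = 152

1,3,-1 ; 152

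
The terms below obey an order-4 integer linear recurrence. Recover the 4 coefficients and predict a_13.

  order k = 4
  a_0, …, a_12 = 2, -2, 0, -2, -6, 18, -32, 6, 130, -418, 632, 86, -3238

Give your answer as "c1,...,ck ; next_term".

-2,-2,4,-1 ; 9250

  a_4 = -2·-2 + -2·0 + 4·-2 + -1·2 = -6
  a_5 = -2·-6 + -2·-2 + 4·0 + -1·-2 = 18
  a_6 = -2·18 + -2·-6 + 4·-2 + -1·0 = -32
  a_7 = -2·-32 + -2·18 + 4·-6 + -1·-2 = 6
  a_8 = -2·6 + -2·-32 + 4·18 + -1·-6 = 130
  a_9 = -2·130 + -2·6 + 4·-32 + -1·18 = -418
  a_10 = -2·-418 + -2·130 + 4·6 + -1·-32 = 632
  a_11 = -2·632 + -2·-418 + 4·130 + -1·6 = 86
  a_12 = -2·86 + -2·632 + 4·-418 + -1·130 = -3238
  a_13 = -2·-3238 + -2·86 + 4·632 + -1·-418 = 9250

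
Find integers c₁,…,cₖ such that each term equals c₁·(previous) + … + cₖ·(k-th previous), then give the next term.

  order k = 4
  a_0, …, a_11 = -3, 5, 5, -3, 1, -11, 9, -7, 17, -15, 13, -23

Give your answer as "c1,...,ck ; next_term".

-1,0,-1,-1 ; 21

  a_4 = -1·-3 + 0·5 + -1·5 + -1·-3 = 1
  a_5 = -1·1 + 0·-3 + -1·5 + -1·5 = -11
  a_6 = -1·-11 + 0·1 + -1·-3 + -1·5 = 9
  a_7 = -1·9 + 0·-11 + -1·1 + -1·-3 = -7
  a_8 = -1·-7 + 0·9 + -1·-11 + -1·1 = 17
  a_9 = -1·17 + 0·-7 + -1·9 + -1·-11 = -15
  a_10 = -1·-15 + 0·17 + -1·-7 + -1·9 = 13
  a_11 = -1·13 + 0·-15 + -1·17 + -1·-7 = -23
  a_12 = -1·-23 + 0·13 + -1·-15 + -1·17 = 21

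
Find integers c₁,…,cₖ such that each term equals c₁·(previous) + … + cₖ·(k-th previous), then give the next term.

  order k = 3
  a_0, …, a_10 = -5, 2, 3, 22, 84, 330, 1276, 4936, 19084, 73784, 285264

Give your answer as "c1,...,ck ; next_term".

4,0,-2 ; 1102888

  a_3 = 4·3 + 0·2 + -2·-5 = 22
  a_4 = 4·22 + 0·3 + -2·2 = 84
  a_5 = 4·84 + 0·22 + -2·3 = 330
  a_6 = 4·330 + 0·84 + -2·22 = 1276
  a_7 = 4·1276 + 0·330 + -2·84 = 4936
  a_8 = 4·4936 + 0·1276 + -2·330 = 19084
  a_9 = 4·19084 + 0·4936 + -2·1276 = 73784
  a_10 = 4·73784 + 0·19084 + -2·4936 = 285264
  a_11 = 4·285264 + 0·73784 + -2·19084 = 1102888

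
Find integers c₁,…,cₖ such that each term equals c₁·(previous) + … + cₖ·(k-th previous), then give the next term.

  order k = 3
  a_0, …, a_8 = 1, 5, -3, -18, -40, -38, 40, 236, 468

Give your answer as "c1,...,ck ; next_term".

  a_3 = 2·-3 + -2·5 + -2·1 = -18
  a_4 = 2·-18 + -2·-3 + -2·5 = -40
  a_5 = 2·-40 + -2·-18 + -2·-3 = -38
  a_6 = 2·-38 + -2·-40 + -2·-18 = 40
  a_7 = 2·40 + -2·-38 + -2·-40 = 236
  a_8 = 2·236 + -2·40 + -2·-38 = 468
  a_9 = 2·468 + -2·236 + -2·40 = 384

2,-2,-2 ; 384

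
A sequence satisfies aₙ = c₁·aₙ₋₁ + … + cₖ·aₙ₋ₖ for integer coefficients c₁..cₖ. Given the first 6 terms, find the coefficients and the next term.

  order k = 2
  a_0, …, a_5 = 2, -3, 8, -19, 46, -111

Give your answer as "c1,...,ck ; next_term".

-2,1 ; 268

  a_2 = -2·-3 + 1·2 = 8
  a_3 = -2·8 + 1·-3 = -19
  a_4 = -2·-19 + 1·8 = 46
  a_5 = -2·46 + 1·-19 = -111
  a_6 = -2·-111 + 1·46 = 268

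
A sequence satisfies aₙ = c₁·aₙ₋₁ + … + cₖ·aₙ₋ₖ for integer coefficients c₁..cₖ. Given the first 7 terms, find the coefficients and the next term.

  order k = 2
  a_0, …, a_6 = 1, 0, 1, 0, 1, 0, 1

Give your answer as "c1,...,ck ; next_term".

0,1 ; 0

  a_2 = 0·0 + 1·1 = 1
  a_3 = 0·1 + 1·0 = 0
  a_4 = 0·0 + 1·1 = 1
  a_5 = 0·1 + 1·0 = 0
  a_6 = 0·0 + 1·1 = 1
  a_7 = 0·1 + 1·0 = 0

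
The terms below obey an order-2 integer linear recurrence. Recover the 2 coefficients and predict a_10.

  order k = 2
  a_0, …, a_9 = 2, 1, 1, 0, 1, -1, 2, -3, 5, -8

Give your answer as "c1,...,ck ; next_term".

-1,1 ; 13

  a_2 = -1·1 + 1·2 = 1
  a_3 = -1·1 + 1·1 = 0
  a_4 = -1·0 + 1·1 = 1
  a_5 = -1·1 + 1·0 = -1
  a_6 = -1·-1 + 1·1 = 2
  a_7 = -1·2 + 1·-1 = -3
  a_8 = -1·-3 + 1·2 = 5
  a_9 = -1·5 + 1·-3 = -8
  a_10 = -1·-8 + 1·5 = 13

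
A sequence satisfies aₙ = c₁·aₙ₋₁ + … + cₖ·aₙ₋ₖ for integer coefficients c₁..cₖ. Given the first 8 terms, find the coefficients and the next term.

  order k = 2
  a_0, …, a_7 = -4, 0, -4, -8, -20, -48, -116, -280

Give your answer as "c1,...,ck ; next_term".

  a_2 = 2·0 + 1·-4 = -4
  a_3 = 2·-4 + 1·0 = -8
  a_4 = 2·-8 + 1·-4 = -20
  a_5 = 2·-20 + 1·-8 = -48
  a_6 = 2·-48 + 1·-20 = -116
  a_7 = 2·-116 + 1·-48 = -280
  a_8 = 2·-280 + 1·-116 = -676

2,1 ; -676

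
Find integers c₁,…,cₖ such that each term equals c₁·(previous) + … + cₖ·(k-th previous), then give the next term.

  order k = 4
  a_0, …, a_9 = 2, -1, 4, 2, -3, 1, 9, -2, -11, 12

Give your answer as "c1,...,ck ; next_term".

  a_4 = 0·2 + -1·4 + 1·-1 + 1·2 = -3
  a_5 = 0·-3 + -1·2 + 1·4 + 1·-1 = 1
  a_6 = 0·1 + -1·-3 + 1·2 + 1·4 = 9
  a_7 = 0·9 + -1·1 + 1·-3 + 1·2 = -2
  a_8 = 0·-2 + -1·9 + 1·1 + 1·-3 = -11
  a_9 = 0·-11 + -1·-2 + 1·9 + 1·1 = 12
  a_10 = 0·12 + -1·-11 + 1·-2 + 1·9 = 18

0,-1,1,1 ; 18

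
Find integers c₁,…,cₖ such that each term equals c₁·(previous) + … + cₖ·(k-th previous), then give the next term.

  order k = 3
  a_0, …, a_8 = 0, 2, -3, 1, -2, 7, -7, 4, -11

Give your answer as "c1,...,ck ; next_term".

-1,-1,-2 ; 21

  a_3 = -1·-3 + -1·2 + -2·0 = 1
  a_4 = -1·1 + -1·-3 + -2·2 = -2
  a_5 = -1·-2 + -1·1 + -2·-3 = 7
  a_6 = -1·7 + -1·-2 + -2·1 = -7
  a_7 = -1·-7 + -1·7 + -2·-2 = 4
  a_8 = -1·4 + -1·-7 + -2·7 = -11
  a_9 = -1·-11 + -1·4 + -2·-7 = 21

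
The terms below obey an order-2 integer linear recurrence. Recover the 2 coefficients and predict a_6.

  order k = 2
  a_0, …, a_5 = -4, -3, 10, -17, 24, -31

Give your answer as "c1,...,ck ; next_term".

-2,-1 ; 38

  a_2 = -2·-3 + -1·-4 = 10
  a_3 = -2·10 + -1·-3 = -17
  a_4 = -2·-17 + -1·10 = 24
  a_5 = -2·24 + -1·-17 = -31
  a_6 = -2·-31 + -1·24 = 38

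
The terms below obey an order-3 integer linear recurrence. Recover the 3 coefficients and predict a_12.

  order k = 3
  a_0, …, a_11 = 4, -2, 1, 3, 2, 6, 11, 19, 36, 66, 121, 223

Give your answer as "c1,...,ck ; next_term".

1,1,1 ; 410

  a_3 = 1·1 + 1·-2 + 1·4 = 3
  a_4 = 1·3 + 1·1 + 1·-2 = 2
  a_5 = 1·2 + 1·3 + 1·1 = 6
  a_6 = 1·6 + 1·2 + 1·3 = 11
  a_7 = 1·11 + 1·6 + 1·2 = 19
  a_8 = 1·19 + 1·11 + 1·6 = 36
  a_9 = 1·36 + 1·19 + 1·11 = 66
  a_10 = 1·66 + 1·36 + 1·19 = 121
  a_11 = 1·121 + 1·66 + 1·36 = 223
  a_12 = 1·223 + 1·121 + 1·66 = 410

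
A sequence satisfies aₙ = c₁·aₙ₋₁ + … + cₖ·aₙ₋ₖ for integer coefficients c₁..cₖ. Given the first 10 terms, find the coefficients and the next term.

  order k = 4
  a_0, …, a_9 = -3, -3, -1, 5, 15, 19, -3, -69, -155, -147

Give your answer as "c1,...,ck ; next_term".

  a_4 = 2·5 + -2·-1 + -2·-3 + 1·-3 = 15
  a_5 = 2·15 + -2·5 + -2·-1 + 1·-3 = 19
  a_6 = 2·19 + -2·15 + -2·5 + 1·-1 = -3
  a_7 = 2·-3 + -2·19 + -2·15 + 1·5 = -69
  a_8 = 2·-69 + -2·-3 + -2·19 + 1·15 = -155
  a_9 = 2·-155 + -2·-69 + -2·-3 + 1·19 = -147
  a_10 = 2·-147 + -2·-155 + -2·-69 + 1·-3 = 151

2,-2,-2,1 ; 151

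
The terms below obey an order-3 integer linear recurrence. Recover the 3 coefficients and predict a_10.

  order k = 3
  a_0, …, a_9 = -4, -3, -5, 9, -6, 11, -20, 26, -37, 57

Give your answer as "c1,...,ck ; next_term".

-1,0,-1 ; -83

  a_3 = -1·-5 + 0·-3 + -1·-4 = 9
  a_4 = -1·9 + 0·-5 + -1·-3 = -6
  a_5 = -1·-6 + 0·9 + -1·-5 = 11
  a_6 = -1·11 + 0·-6 + -1·9 = -20
  a_7 = -1·-20 + 0·11 + -1·-6 = 26
  a_8 = -1·26 + 0·-20 + -1·11 = -37
  a_9 = -1·-37 + 0·26 + -1·-20 = 57
  a_10 = -1·57 + 0·-37 + -1·26 = -83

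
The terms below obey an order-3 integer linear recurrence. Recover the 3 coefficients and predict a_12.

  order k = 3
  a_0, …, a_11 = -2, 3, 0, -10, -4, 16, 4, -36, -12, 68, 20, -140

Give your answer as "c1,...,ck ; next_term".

1,-2,2 ; -44

  a_3 = 1·0 + -2·3 + 2·-2 = -10
  a_4 = 1·-10 + -2·0 + 2·3 = -4
  a_5 = 1·-4 + -2·-10 + 2·0 = 16
  a_6 = 1·16 + -2·-4 + 2·-10 = 4
  a_7 = 1·4 + -2·16 + 2·-4 = -36
  a_8 = 1·-36 + -2·4 + 2·16 = -12
  a_9 = 1·-12 + -2·-36 + 2·4 = 68
  a_10 = 1·68 + -2·-12 + 2·-36 = 20
  a_11 = 1·20 + -2·68 + 2·-12 = -140
  a_12 = 1·-140 + -2·20 + 2·68 = -44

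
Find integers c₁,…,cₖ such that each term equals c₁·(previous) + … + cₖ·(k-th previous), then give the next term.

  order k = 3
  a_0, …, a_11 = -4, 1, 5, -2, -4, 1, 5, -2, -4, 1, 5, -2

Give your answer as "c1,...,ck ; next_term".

  a_3 = -1·5 + -1·1 + -1·-4 = -2
  a_4 = -1·-2 + -1·5 + -1·1 = -4
  a_5 = -1·-4 + -1·-2 + -1·5 = 1
  a_6 = -1·1 + -1·-4 + -1·-2 = 5
  a_7 = -1·5 + -1·1 + -1·-4 = -2
  a_8 = -1·-2 + -1·5 + -1·1 = -4
  a_9 = -1·-4 + -1·-2 + -1·5 = 1
  a_10 = -1·1 + -1·-4 + -1·-2 = 5
  a_11 = -1·5 + -1·1 + -1·-4 = -2
  a_12 = -1·-2 + -1·5 + -1·1 = -4

-1,-1,-1 ; -4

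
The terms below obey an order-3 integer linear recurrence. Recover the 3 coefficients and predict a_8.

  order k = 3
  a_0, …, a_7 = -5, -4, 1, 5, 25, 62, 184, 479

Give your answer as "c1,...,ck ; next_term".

  a_3 = 2·1 + 3·-4 + -3·-5 = 5
  a_4 = 2·5 + 3·1 + -3·-4 = 25
  a_5 = 2·25 + 3·5 + -3·1 = 62
  a_6 = 2·62 + 3·25 + -3·5 = 184
  a_7 = 2·184 + 3·62 + -3·25 = 479
  a_8 = 2·479 + 3·184 + -3·62 = 1324

2,3,-3 ; 1324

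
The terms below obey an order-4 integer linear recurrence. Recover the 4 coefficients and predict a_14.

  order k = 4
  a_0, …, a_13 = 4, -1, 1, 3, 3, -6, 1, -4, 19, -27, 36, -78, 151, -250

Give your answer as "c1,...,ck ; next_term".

  a_4 = -1·3 + 0·1 + -2·-1 + 1·4 = 3
  a_5 = -1·3 + 0·3 + -2·1 + 1·-1 = -6
  a_6 = -1·-6 + 0·3 + -2·3 + 1·1 = 1
  a_7 = -1·1 + 0·-6 + -2·3 + 1·3 = -4
  a_8 = -1·-4 + 0·1 + -2·-6 + 1·3 = 19
  a_9 = -1·19 + 0·-4 + -2·1 + 1·-6 = -27
  a_10 = -1·-27 + 0·19 + -2·-4 + 1·1 = 36
  a_11 = -1·36 + 0·-27 + -2·19 + 1·-4 = -78
  a_12 = -1·-78 + 0·36 + -2·-27 + 1·19 = 151
  a_13 = -1·151 + 0·-78 + -2·36 + 1·-27 = -250
  a_14 = -1·-250 + 0·151 + -2·-78 + 1·36 = 442

-1,0,-2,1 ; 442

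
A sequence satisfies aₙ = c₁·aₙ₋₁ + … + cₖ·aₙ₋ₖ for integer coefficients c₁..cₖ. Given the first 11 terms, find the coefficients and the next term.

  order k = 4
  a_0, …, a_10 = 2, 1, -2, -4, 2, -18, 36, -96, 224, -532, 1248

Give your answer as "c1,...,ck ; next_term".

-2,2,2,-2 ; -2920

  a_4 = -2·-4 + 2·-2 + 2·1 + -2·2 = 2
  a_5 = -2·2 + 2·-4 + 2·-2 + -2·1 = -18
  a_6 = -2·-18 + 2·2 + 2·-4 + -2·-2 = 36
  a_7 = -2·36 + 2·-18 + 2·2 + -2·-4 = -96
  a_8 = -2·-96 + 2·36 + 2·-18 + -2·2 = 224
  a_9 = -2·224 + 2·-96 + 2·36 + -2·-18 = -532
  a_10 = -2·-532 + 2·224 + 2·-96 + -2·36 = 1248
  a_11 = -2·1248 + 2·-532 + 2·224 + -2·-96 = -2920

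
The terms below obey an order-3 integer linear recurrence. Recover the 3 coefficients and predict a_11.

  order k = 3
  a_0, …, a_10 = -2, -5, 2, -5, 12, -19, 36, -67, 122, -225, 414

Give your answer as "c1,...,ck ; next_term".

-1,1,-1 ; -761

  a_3 = -1·2 + 1·-5 + -1·-2 = -5
  a_4 = -1·-5 + 1·2 + -1·-5 = 12
  a_5 = -1·12 + 1·-5 + -1·2 = -19
  a_6 = -1·-19 + 1·12 + -1·-5 = 36
  a_7 = -1·36 + 1·-19 + -1·12 = -67
  a_8 = -1·-67 + 1·36 + -1·-19 = 122
  a_9 = -1·122 + 1·-67 + -1·36 = -225
  a_10 = -1·-225 + 1·122 + -1·-67 = 414
  a_11 = -1·414 + 1·-225 + -1·122 = -761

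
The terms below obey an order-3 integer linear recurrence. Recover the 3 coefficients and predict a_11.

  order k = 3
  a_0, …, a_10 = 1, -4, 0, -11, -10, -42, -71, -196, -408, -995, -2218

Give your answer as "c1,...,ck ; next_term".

2,2,-3 ; -5202

  a_3 = 2·0 + 2·-4 + -3·1 = -11
  a_4 = 2·-11 + 2·0 + -3·-4 = -10
  a_5 = 2·-10 + 2·-11 + -3·0 = -42
  a_6 = 2·-42 + 2·-10 + -3·-11 = -71
  a_7 = 2·-71 + 2·-42 + -3·-10 = -196
  a_8 = 2·-196 + 2·-71 + -3·-42 = -408
  a_9 = 2·-408 + 2·-196 + -3·-71 = -995
  a_10 = 2·-995 + 2·-408 + -3·-196 = -2218
  a_11 = 2·-2218 + 2·-995 + -3·-408 = -5202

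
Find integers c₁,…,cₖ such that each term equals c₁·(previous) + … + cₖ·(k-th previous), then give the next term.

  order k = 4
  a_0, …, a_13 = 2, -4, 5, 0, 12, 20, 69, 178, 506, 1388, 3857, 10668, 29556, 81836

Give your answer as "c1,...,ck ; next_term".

  a_4 = 2·0 + 2·5 + 0·-4 + 1·2 = 12
  a_5 = 2·12 + 2·0 + 0·5 + 1·-4 = 20
  a_6 = 2·20 + 2·12 + 0·0 + 1·5 = 69
  a_7 = 2·69 + 2·20 + 0·12 + 1·0 = 178
  a_8 = 2·178 + 2·69 + 0·20 + 1·12 = 506
  a_9 = 2·506 + 2·178 + 0·69 + 1·20 = 1388
  a_10 = 2·1388 + 2·506 + 0·178 + 1·69 = 3857
  a_11 = 2·3857 + 2·1388 + 0·506 + 1·178 = 10668
  a_12 = 2·10668 + 2·3857 + 0·1388 + 1·506 = 29556
  a_13 = 2·29556 + 2·10668 + 0·3857 + 1·1388 = 81836
  a_14 = 2·81836 + 2·29556 + 0·10668 + 1·3857 = 226641

2,2,0,1 ; 226641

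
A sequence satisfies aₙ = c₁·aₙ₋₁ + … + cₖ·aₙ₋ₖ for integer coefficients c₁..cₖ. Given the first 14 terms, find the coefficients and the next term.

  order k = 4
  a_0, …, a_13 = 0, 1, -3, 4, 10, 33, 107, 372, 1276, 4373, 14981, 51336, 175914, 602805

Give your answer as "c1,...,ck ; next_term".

  a_4 = 3·4 + 1·-3 + 1·1 + 2·0 = 10
  a_5 = 3·10 + 1·4 + 1·-3 + 2·1 = 33
  a_6 = 3·33 + 1·10 + 1·4 + 2·-3 = 107
  a_7 = 3·107 + 1·33 + 1·10 + 2·4 = 372
  a_8 = 3·372 + 1·107 + 1·33 + 2·10 = 1276
  a_9 = 3·1276 + 1·372 + 1·107 + 2·33 = 4373
  a_10 = 3·4373 + 1·1276 + 1·372 + 2·107 = 14981
  a_11 = 3·14981 + 1·4373 + 1·1276 + 2·372 = 51336
  a_12 = 3·51336 + 1·14981 + 1·4373 + 2·1276 = 175914
  a_13 = 3·175914 + 1·51336 + 1·14981 + 2·4373 = 602805
  a_14 = 3·602805 + 1·175914 + 1·51336 + 2·14981 = 2065627

3,1,1,2 ; 2065627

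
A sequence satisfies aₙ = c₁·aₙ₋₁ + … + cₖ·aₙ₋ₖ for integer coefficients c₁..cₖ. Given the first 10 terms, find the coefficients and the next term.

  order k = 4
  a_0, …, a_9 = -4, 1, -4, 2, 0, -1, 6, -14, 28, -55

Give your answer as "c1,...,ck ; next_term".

  a_4 = -2·2 + 0·-4 + 0·1 + -1·-4 = 0
  a_5 = -2·0 + 0·2 + 0·-4 + -1·1 = -1
  a_6 = -2·-1 + 0·0 + 0·2 + -1·-4 = 6
  a_7 = -2·6 + 0·-1 + 0·0 + -1·2 = -14
  a_8 = -2·-14 + 0·6 + 0·-1 + -1·0 = 28
  a_9 = -2·28 + 0·-14 + 0·6 + -1·-1 = -55
  a_10 = -2·-55 + 0·28 + 0·-14 + -1·6 = 104

-2,0,0,-1 ; 104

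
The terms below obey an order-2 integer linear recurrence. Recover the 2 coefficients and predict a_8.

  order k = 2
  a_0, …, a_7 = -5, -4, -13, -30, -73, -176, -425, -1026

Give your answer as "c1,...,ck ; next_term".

  a_2 = 2·-4 + 1·-5 = -13
  a_3 = 2·-13 + 1·-4 = -30
  a_4 = 2·-30 + 1·-13 = -73
  a_5 = 2·-73 + 1·-30 = -176
  a_6 = 2·-176 + 1·-73 = -425
  a_7 = 2·-425 + 1·-176 = -1026
  a_8 = 2·-1026 + 1·-425 = -2477

2,1 ; -2477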